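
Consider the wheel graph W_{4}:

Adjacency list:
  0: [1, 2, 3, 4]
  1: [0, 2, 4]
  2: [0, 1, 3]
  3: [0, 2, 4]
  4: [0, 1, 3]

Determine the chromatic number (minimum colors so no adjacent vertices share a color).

W_{4} = C_{4} plus a hub adjacent to every cycle vertex.
The outer cycle needs 2 colors (even cycle); the hub is adjacent to all of them so needs a fresh color.
Chromatic number = 2 + 1 = 3.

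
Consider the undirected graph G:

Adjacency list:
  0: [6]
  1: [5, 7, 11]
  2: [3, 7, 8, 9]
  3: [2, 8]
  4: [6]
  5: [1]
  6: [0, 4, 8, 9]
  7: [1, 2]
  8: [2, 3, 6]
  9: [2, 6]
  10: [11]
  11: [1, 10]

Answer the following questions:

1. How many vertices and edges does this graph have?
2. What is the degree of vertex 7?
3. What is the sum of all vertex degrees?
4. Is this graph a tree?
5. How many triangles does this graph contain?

Count: 12 vertices, 13 edges.
Vertex 7 has neighbors [1, 2], degree = 2.
Handshaking lemma: 2 * 13 = 26.
A tree on 12 vertices has 11 edges. This graph has 13 edges (2 extra). Not a tree.
Number of triangles = 1.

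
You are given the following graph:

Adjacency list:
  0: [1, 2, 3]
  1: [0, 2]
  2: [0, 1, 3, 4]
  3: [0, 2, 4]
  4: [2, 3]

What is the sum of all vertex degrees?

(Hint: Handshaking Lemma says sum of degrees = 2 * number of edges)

Count edges: 7 edges.
By Handshaking Lemma: sum of degrees = 2 * 7 = 14.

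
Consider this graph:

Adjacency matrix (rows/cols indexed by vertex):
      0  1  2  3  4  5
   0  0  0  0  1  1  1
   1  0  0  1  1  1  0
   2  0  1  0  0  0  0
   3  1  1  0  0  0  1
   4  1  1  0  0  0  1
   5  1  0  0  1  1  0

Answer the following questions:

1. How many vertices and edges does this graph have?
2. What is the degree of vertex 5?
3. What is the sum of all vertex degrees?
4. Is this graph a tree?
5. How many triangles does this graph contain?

Count: 6 vertices, 8 edges.
Vertex 5 has neighbors [0, 3, 4], degree = 3.
Handshaking lemma: 2 * 8 = 16.
A tree on 6 vertices has 5 edges. This graph has 8 edges (3 extra). Not a tree.
Number of triangles = 2.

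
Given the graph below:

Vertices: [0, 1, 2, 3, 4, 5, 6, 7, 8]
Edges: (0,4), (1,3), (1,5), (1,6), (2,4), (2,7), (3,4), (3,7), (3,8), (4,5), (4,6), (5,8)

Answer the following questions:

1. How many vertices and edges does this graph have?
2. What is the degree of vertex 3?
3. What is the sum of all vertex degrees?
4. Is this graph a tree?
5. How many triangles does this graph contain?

Count: 9 vertices, 12 edges.
Vertex 3 has neighbors [1, 4, 7, 8], degree = 4.
Handshaking lemma: 2 * 12 = 24.
A tree on 9 vertices has 8 edges. This graph has 12 edges (4 extra). Not a tree.
Number of triangles = 0.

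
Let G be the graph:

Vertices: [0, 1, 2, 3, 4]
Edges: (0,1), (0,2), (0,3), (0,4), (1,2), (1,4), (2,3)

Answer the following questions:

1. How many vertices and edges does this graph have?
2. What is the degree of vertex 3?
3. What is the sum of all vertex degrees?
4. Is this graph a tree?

Count: 5 vertices, 7 edges.
Vertex 3 has neighbors [0, 2], degree = 2.
Handshaking lemma: 2 * 7 = 14.
A tree on 5 vertices has 4 edges. This graph has 7 edges (3 extra). Not a tree.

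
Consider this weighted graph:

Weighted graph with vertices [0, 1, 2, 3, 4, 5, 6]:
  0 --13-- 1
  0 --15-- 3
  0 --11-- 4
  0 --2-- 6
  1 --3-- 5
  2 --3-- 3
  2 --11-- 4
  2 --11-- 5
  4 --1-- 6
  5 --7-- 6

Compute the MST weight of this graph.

Applying Kruskal's algorithm (sort edges by weight, add if no cycle):
  Add (4,6) w=1
  Add (0,6) w=2
  Add (1,5) w=3
  Add (2,3) w=3
  Add (5,6) w=7
  Skip (0,4) w=11 (creates cycle)
  Add (2,5) w=11
  Skip (2,4) w=11 (creates cycle)
  Skip (0,1) w=13 (creates cycle)
  Skip (0,3) w=15 (creates cycle)
MST weight = 27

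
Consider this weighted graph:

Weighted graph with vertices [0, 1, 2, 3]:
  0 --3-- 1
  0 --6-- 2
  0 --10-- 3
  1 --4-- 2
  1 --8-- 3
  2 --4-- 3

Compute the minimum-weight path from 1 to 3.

Using Dijkstra's algorithm from vertex 1:
Shortest path: 1 -> 3
Total weight: 8 = 8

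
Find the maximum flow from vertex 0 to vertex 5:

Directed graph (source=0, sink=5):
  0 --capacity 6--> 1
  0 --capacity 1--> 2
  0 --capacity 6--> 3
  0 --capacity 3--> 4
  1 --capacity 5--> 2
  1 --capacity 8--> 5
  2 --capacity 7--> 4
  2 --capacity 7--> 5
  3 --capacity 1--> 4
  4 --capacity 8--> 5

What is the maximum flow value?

Computing max flow:
  Flow on (0->1): 6/6
  Flow on (0->2): 1/1
  Flow on (0->3): 1/6
  Flow on (0->4): 3/3
  Flow on (1->5): 6/8
  Flow on (2->5): 1/7
  Flow on (3->4): 1/1
  Flow on (4->5): 4/8
Maximum flow = 11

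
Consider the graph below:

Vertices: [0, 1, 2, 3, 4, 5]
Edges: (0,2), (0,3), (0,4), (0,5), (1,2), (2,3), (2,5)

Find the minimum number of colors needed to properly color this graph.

The graph has a maximum clique of size 3 (lower bound on chromatic number).
A valid 3-coloring: {0: 0, 1: 0, 2: 1, 3: 2, 4: 1, 5: 2}.
Chromatic number = 3.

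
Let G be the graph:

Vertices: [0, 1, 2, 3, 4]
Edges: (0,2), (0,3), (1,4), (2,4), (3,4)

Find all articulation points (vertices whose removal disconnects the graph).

An articulation point is a vertex whose removal disconnects the graph.
Articulation points: [4]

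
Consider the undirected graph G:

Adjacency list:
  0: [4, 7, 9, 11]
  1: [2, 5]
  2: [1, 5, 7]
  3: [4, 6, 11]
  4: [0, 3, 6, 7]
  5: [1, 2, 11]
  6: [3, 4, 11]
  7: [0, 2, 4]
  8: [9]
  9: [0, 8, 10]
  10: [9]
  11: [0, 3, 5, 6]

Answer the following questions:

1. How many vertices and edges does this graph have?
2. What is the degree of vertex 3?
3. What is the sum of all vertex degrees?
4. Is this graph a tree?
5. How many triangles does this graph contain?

Count: 12 vertices, 17 edges.
Vertex 3 has neighbors [4, 6, 11], degree = 3.
Handshaking lemma: 2 * 17 = 34.
A tree on 12 vertices has 11 edges. This graph has 17 edges (6 extra). Not a tree.
Number of triangles = 4.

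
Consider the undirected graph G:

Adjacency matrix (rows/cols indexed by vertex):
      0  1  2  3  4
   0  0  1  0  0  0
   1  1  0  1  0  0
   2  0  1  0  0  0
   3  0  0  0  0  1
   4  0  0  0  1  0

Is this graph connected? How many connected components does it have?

Checking connectivity: the graph has 2 connected component(s).
Components: [[0, 1, 2], [3, 4]]. The graph is NOT connected.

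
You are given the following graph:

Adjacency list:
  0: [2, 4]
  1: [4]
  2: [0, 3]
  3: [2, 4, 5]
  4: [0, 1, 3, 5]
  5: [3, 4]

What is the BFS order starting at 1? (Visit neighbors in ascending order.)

BFS from vertex 1 (neighbors processed in ascending order):
Visit order: 1, 4, 0, 3, 5, 2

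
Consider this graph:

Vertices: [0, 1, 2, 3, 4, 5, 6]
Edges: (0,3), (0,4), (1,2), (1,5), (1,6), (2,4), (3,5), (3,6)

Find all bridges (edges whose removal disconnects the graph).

No bridges found. The graph is 2-edge-connected (no single edge removal disconnects it).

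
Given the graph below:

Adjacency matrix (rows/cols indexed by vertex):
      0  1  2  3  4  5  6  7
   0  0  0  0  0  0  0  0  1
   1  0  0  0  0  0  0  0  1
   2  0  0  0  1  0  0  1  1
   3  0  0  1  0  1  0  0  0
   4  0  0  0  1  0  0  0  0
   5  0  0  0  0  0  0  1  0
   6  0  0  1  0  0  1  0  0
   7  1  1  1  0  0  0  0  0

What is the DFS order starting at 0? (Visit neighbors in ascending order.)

DFS from vertex 0 (neighbors processed in ascending order):
Visit order: 0, 7, 1, 2, 3, 4, 6, 5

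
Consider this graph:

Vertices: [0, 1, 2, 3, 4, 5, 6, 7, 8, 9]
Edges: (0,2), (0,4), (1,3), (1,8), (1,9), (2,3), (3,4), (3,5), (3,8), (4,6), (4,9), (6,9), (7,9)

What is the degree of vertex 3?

Vertex 3 has neighbors [1, 2, 4, 5, 8], so deg(3) = 5.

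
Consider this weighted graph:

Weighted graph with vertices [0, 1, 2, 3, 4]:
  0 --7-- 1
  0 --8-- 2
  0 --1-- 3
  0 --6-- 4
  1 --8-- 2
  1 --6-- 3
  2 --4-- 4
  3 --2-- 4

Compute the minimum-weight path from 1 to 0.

Using Dijkstra's algorithm from vertex 1:
Shortest path: 1 -> 0
Total weight: 7 = 7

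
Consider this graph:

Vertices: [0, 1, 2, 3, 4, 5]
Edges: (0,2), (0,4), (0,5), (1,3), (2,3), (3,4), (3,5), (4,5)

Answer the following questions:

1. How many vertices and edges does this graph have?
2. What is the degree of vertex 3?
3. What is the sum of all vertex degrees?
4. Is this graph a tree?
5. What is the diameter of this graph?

Count: 6 vertices, 8 edges.
Vertex 3 has neighbors [1, 2, 4, 5], degree = 4.
Handshaking lemma: 2 * 8 = 16.
A tree on 6 vertices has 5 edges. This graph has 8 edges (3 extra). Not a tree.
Diameter (longest shortest path) = 3.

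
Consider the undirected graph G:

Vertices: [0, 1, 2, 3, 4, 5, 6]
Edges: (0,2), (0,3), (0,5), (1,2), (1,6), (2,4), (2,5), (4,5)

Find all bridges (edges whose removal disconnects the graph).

A bridge is an edge whose removal increases the number of connected components.
Bridges found: (0,3), (1,2), (1,6)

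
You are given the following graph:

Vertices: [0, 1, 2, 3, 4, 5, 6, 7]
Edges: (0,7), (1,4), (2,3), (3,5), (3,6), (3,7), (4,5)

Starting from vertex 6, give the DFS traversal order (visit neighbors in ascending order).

DFS from vertex 6 (neighbors processed in ascending order):
Visit order: 6, 3, 2, 5, 4, 1, 7, 0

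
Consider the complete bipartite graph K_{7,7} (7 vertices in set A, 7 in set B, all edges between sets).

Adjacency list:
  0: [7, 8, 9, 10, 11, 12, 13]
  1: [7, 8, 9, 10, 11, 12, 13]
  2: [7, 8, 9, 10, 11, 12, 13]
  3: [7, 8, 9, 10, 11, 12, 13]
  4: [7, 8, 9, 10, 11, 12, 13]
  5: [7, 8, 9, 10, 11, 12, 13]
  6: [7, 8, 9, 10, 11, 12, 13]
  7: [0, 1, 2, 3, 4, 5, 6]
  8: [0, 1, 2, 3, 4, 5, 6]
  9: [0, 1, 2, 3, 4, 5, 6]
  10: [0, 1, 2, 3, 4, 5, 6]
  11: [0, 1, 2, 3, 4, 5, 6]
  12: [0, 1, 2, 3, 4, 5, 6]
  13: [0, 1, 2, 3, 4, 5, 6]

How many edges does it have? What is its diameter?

K_{7,7} has 7 * 7 = 49 edges.
Any vertex reaches any opposite-side vertex in 1 step; same-side vertices reach in 2 steps via any opposite-side vertex.
Diameter = 2.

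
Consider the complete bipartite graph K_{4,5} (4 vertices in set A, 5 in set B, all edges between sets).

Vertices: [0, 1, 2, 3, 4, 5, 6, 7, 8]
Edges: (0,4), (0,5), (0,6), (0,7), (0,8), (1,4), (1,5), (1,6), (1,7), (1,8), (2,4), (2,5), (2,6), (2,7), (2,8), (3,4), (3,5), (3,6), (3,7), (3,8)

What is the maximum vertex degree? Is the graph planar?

Set-A vertices have degree 5; set-B vertices have degree 4. Maximum degree = max(4,5) = 5.
K_{4,5} contains K_{3,3} as a subgraph (since both sides have >= 3 vertices); by Kuratowski's theorem it is not planar.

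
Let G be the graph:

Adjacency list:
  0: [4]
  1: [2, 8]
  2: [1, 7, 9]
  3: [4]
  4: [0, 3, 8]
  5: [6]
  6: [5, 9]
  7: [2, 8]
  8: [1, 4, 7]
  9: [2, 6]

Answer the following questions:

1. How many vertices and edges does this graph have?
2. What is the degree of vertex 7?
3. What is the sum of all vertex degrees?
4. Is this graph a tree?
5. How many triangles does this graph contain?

Count: 10 vertices, 10 edges.
Vertex 7 has neighbors [2, 8], degree = 2.
Handshaking lemma: 2 * 10 = 20.
A tree on 10 vertices has 9 edges. This graph has 10 edges (1 extra). Not a tree.
Number of triangles = 0.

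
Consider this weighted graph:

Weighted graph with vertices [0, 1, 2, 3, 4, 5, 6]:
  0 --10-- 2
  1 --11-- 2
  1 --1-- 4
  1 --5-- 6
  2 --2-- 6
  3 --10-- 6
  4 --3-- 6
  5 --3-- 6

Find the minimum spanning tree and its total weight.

Applying Kruskal's algorithm (sort edges by weight, add if no cycle):
  Add (1,4) w=1
  Add (2,6) w=2
  Add (4,6) w=3
  Add (5,6) w=3
  Skip (1,6) w=5 (creates cycle)
  Add (0,2) w=10
  Add (3,6) w=10
  Skip (1,2) w=11 (creates cycle)
MST weight = 29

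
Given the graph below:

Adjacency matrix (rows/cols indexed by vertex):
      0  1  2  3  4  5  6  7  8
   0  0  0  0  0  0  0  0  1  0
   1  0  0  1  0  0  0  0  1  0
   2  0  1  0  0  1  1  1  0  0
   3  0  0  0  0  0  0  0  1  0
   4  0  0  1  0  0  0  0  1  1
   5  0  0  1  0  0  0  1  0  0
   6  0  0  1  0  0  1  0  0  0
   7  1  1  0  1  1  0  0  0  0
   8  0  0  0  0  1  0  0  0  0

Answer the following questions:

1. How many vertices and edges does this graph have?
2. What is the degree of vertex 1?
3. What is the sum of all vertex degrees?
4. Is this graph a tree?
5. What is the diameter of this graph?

Count: 9 vertices, 10 edges.
Vertex 1 has neighbors [2, 7], degree = 2.
Handshaking lemma: 2 * 10 = 20.
A tree on 9 vertices has 8 edges. This graph has 10 edges (2 extra). Not a tree.
Diameter (longest shortest path) = 4.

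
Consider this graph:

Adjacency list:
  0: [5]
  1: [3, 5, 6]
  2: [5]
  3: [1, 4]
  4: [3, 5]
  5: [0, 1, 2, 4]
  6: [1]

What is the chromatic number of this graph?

The graph has a maximum clique of size 2 (lower bound on chromatic number).
A valid 2-coloring: {0: 1, 1: 1, 2: 1, 3: 0, 4: 1, 5: 0, 6: 0}.
Chromatic number = 2.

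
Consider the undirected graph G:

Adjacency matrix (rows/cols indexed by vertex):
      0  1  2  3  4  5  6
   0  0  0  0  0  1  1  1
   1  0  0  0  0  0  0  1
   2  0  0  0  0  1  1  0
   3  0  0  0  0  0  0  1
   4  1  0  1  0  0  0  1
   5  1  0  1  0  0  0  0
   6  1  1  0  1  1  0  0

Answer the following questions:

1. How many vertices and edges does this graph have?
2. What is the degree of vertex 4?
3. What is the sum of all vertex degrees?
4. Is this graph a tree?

Count: 7 vertices, 8 edges.
Vertex 4 has neighbors [0, 2, 6], degree = 3.
Handshaking lemma: 2 * 8 = 16.
A tree on 7 vertices has 6 edges. This graph has 8 edges (2 extra). Not a tree.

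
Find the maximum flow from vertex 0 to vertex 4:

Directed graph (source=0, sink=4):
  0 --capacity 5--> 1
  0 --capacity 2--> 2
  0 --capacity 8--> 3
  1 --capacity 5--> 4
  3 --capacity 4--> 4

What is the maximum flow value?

Computing max flow:
  Flow on (0->1): 5/5
  Flow on (0->3): 4/8
  Flow on (1->4): 5/5
  Flow on (3->4): 4/4
Maximum flow = 9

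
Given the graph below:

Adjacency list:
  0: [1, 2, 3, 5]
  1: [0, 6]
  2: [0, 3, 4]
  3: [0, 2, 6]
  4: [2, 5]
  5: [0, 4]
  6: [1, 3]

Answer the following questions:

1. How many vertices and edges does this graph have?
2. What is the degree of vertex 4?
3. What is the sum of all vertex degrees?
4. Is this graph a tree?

Count: 7 vertices, 9 edges.
Vertex 4 has neighbors [2, 5], degree = 2.
Handshaking lemma: 2 * 9 = 18.
A tree on 7 vertices has 6 edges. This graph has 9 edges (3 extra). Not a tree.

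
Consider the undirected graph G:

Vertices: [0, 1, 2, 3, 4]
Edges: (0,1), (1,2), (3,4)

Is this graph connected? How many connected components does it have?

Checking connectivity: the graph has 2 connected component(s).
Components: [[0, 1, 2], [3, 4]]. The graph is NOT connected.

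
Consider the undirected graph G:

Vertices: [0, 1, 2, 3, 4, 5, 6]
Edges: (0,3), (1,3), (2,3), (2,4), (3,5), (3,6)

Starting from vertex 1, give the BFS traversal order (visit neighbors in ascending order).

BFS from vertex 1 (neighbors processed in ascending order):
Visit order: 1, 3, 0, 2, 5, 6, 4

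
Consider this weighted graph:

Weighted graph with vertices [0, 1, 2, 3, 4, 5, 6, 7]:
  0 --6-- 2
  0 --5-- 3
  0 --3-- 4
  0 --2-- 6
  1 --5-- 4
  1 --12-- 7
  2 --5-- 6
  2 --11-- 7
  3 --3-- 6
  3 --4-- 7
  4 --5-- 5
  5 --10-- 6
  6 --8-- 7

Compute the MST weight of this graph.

Applying Kruskal's algorithm (sort edges by weight, add if no cycle):
  Add (0,6) w=2
  Add (0,4) w=3
  Add (3,6) w=3
  Add (3,7) w=4
  Skip (0,3) w=5 (creates cycle)
  Add (1,4) w=5
  Add (2,6) w=5
  Add (4,5) w=5
  Skip (0,2) w=6 (creates cycle)
  Skip (6,7) w=8 (creates cycle)
  Skip (5,6) w=10 (creates cycle)
  Skip (2,7) w=11 (creates cycle)
  Skip (1,7) w=12 (creates cycle)
MST weight = 27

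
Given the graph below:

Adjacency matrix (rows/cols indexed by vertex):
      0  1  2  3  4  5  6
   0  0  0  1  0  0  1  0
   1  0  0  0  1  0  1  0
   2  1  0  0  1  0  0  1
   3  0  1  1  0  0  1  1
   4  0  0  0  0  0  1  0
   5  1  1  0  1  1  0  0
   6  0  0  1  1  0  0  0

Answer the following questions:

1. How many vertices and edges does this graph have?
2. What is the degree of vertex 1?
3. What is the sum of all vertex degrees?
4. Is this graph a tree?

Count: 7 vertices, 9 edges.
Vertex 1 has neighbors [3, 5], degree = 2.
Handshaking lemma: 2 * 9 = 18.
A tree on 7 vertices has 6 edges. This graph has 9 edges (3 extra). Not a tree.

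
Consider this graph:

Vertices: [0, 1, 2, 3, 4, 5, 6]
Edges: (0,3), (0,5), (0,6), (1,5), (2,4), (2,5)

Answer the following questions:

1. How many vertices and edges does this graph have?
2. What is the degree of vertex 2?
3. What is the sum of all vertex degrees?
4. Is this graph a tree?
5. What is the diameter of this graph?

Count: 7 vertices, 6 edges.
Vertex 2 has neighbors [4, 5], degree = 2.
Handshaking lemma: 2 * 6 = 12.
A graph is a tree iff it is connected and has exactly n-1 edges. This graph is connected (all 7 vertices in one component) and has 7-1 = 6 edges. It is a tree.
Diameter (longest shortest path) = 4.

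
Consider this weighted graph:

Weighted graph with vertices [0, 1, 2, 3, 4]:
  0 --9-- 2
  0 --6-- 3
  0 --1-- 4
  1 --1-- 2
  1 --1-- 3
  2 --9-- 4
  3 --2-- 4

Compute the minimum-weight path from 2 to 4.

Using Dijkstra's algorithm from vertex 2:
Shortest path: 2 -> 1 -> 3 -> 4
Total weight: 1 + 1 + 2 = 4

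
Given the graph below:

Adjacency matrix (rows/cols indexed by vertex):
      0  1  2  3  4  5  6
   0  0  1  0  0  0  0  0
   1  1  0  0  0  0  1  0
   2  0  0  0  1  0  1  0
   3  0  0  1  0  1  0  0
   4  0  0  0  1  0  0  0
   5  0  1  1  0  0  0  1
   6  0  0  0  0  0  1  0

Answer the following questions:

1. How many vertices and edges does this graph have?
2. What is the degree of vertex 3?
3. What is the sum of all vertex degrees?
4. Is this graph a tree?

Count: 7 vertices, 6 edges.
Vertex 3 has neighbors [2, 4], degree = 2.
Handshaking lemma: 2 * 6 = 12.
A graph is a tree iff it is connected and has exactly n-1 edges. This graph is connected (all 7 vertices in one component) and has 7-1 = 6 edges. It is a tree.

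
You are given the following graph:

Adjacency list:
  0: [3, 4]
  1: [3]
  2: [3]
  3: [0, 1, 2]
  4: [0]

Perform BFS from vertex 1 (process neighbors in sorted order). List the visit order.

BFS from vertex 1 (neighbors processed in ascending order):
Visit order: 1, 3, 0, 2, 4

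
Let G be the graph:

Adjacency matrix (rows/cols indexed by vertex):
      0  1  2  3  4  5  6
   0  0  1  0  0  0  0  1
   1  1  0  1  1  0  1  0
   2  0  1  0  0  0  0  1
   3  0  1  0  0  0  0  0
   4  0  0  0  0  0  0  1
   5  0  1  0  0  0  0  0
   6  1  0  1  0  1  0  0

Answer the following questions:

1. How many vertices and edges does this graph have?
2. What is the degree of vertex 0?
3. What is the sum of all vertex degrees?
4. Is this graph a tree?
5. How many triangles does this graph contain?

Count: 7 vertices, 7 edges.
Vertex 0 has neighbors [1, 6], degree = 2.
Handshaking lemma: 2 * 7 = 14.
A tree on 7 vertices has 6 edges. This graph has 7 edges (1 extra). Not a tree.
Number of triangles = 0.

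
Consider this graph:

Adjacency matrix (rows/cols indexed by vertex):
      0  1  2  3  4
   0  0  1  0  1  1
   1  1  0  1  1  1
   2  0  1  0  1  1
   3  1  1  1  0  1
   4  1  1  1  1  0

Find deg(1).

Vertex 1 has neighbors [0, 2, 3, 4], so deg(1) = 4.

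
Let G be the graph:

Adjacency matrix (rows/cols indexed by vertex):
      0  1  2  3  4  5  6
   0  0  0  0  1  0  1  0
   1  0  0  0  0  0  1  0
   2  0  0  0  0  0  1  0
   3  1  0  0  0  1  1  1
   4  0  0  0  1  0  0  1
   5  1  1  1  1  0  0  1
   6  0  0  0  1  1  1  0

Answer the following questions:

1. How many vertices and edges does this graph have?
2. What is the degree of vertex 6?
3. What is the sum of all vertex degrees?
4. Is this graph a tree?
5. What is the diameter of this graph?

Count: 7 vertices, 9 edges.
Vertex 6 has neighbors [3, 4, 5], degree = 3.
Handshaking lemma: 2 * 9 = 18.
A tree on 7 vertices has 6 edges. This graph has 9 edges (3 extra). Not a tree.
Diameter (longest shortest path) = 3.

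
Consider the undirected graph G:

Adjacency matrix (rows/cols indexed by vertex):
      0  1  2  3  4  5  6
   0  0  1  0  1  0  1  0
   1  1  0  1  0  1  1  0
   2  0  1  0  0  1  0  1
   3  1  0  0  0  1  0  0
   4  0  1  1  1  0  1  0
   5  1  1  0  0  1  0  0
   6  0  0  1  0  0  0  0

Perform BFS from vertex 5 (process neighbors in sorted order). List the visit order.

BFS from vertex 5 (neighbors processed in ascending order):
Visit order: 5, 0, 1, 4, 3, 2, 6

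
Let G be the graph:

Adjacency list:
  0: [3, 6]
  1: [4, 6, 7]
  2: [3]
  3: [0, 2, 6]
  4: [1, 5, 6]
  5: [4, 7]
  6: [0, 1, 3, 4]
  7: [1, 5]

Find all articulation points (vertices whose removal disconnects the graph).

An articulation point is a vertex whose removal disconnects the graph.
Articulation points: [3, 6]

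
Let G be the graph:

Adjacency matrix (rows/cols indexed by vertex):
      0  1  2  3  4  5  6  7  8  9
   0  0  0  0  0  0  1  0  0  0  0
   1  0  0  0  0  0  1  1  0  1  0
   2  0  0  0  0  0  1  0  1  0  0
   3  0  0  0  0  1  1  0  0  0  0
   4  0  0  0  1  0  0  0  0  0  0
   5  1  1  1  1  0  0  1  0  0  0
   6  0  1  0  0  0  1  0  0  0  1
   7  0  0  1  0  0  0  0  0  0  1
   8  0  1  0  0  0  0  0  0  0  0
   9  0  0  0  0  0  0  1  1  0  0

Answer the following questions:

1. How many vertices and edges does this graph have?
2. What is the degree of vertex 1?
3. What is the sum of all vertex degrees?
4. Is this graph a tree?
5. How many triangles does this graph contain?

Count: 10 vertices, 11 edges.
Vertex 1 has neighbors [5, 6, 8], degree = 3.
Handshaking lemma: 2 * 11 = 22.
A tree on 10 vertices has 9 edges. This graph has 11 edges (2 extra). Not a tree.
Number of triangles = 1.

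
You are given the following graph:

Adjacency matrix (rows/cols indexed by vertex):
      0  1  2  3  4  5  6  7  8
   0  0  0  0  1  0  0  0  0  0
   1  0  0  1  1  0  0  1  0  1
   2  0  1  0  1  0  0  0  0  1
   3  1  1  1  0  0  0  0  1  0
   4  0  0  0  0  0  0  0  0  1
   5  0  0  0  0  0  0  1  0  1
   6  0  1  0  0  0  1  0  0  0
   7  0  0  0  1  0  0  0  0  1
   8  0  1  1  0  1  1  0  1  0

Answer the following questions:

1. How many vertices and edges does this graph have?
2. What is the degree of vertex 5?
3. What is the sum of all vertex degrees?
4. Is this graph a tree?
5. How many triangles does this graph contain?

Count: 9 vertices, 12 edges.
Vertex 5 has neighbors [6, 8], degree = 2.
Handshaking lemma: 2 * 12 = 24.
A tree on 9 vertices has 8 edges. This graph has 12 edges (4 extra). Not a tree.
Number of triangles = 2.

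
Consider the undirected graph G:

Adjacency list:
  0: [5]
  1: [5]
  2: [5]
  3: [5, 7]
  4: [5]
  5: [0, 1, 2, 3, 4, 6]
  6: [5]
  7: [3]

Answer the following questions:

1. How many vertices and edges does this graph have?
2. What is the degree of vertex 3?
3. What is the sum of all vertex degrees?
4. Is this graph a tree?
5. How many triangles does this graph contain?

Count: 8 vertices, 7 edges.
Vertex 3 has neighbors [5, 7], degree = 2.
Handshaking lemma: 2 * 7 = 14.
A graph is a tree iff it is connected and has exactly n-1 edges. This graph is connected (all 8 vertices in one component) and has 8-1 = 7 edges. It is a tree.
Number of triangles = 0.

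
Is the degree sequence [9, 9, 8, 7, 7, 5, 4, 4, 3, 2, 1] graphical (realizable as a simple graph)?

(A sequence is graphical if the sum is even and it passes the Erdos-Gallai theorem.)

Sum of degrees = 59. Sum is odd, so the sequence is NOT graphical.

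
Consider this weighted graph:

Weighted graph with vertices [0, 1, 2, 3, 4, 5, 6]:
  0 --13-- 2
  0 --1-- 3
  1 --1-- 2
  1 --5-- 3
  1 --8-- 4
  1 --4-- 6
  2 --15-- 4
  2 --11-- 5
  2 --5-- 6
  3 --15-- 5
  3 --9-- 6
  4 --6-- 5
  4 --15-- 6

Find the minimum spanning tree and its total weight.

Applying Kruskal's algorithm (sort edges by weight, add if no cycle):
  Add (0,3) w=1
  Add (1,2) w=1
  Add (1,6) w=4
  Add (1,3) w=5
  Skip (2,6) w=5 (creates cycle)
  Add (4,5) w=6
  Add (1,4) w=8
  Skip (3,6) w=9 (creates cycle)
  Skip (2,5) w=11 (creates cycle)
  Skip (0,2) w=13 (creates cycle)
  Skip (2,4) w=15 (creates cycle)
  Skip (3,5) w=15 (creates cycle)
  Skip (4,6) w=15 (creates cycle)
MST weight = 25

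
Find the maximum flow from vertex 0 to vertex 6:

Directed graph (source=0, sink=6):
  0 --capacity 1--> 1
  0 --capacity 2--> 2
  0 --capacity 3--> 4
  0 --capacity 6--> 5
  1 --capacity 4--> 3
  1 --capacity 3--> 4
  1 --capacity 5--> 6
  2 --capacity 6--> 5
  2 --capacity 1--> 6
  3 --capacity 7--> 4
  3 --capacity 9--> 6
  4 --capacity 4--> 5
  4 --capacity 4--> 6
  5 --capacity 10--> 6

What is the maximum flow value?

Computing max flow:
  Flow on (0->1): 1/1
  Flow on (0->2): 2/2
  Flow on (0->4): 3/3
  Flow on (0->5): 6/6
  Flow on (1->6): 1/5
  Flow on (2->5): 1/6
  Flow on (2->6): 1/1
  Flow on (4->6): 3/4
  Flow on (5->6): 7/10
Maximum flow = 12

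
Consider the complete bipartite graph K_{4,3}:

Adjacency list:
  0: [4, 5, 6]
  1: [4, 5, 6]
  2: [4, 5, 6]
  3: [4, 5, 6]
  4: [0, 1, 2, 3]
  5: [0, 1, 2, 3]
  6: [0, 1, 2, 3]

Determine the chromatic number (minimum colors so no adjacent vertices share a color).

K_{4,3} is bipartite: vertices split into two independent sets of size 4 and 3.
Color one set 0, the other 1. No adjacent vertices share a color.
Chromatic number = 2.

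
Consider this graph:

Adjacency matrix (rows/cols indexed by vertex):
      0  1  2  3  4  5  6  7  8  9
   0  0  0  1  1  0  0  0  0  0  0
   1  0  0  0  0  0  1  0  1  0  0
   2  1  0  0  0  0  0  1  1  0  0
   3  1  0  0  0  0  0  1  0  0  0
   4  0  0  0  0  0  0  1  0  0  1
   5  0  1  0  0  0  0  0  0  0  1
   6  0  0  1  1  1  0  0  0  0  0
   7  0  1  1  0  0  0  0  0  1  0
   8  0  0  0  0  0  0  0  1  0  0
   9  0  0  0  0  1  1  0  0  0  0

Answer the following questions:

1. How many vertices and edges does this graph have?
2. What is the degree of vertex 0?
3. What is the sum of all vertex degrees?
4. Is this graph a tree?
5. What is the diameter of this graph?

Count: 10 vertices, 11 edges.
Vertex 0 has neighbors [2, 3], degree = 2.
Handshaking lemma: 2 * 11 = 22.
A tree on 10 vertices has 9 edges. This graph has 11 edges (2 extra). Not a tree.
Diameter (longest shortest path) = 4.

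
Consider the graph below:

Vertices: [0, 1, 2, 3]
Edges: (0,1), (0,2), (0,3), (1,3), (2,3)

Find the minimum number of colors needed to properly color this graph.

The graph has a maximum clique of size 3 (lower bound on chromatic number).
A valid 3-coloring: {0: 0, 1: 2, 2: 2, 3: 1}.
Chromatic number = 3.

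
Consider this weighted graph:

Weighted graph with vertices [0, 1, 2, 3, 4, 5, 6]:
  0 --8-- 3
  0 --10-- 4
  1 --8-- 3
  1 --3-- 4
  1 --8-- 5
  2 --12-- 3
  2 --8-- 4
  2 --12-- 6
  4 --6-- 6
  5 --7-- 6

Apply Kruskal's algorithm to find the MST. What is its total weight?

Applying Kruskal's algorithm (sort edges by weight, add if no cycle):
  Add (1,4) w=3
  Add (4,6) w=6
  Add (5,6) w=7
  Add (0,3) w=8
  Add (1,3) w=8
  Skip (1,5) w=8 (creates cycle)
  Add (2,4) w=8
  Skip (0,4) w=10 (creates cycle)
  Skip (2,6) w=12 (creates cycle)
  Skip (2,3) w=12 (creates cycle)
MST weight = 40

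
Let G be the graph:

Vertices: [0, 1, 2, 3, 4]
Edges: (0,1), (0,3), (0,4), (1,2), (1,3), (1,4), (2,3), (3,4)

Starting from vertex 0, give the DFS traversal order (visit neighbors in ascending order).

DFS from vertex 0 (neighbors processed in ascending order):
Visit order: 0, 1, 2, 3, 4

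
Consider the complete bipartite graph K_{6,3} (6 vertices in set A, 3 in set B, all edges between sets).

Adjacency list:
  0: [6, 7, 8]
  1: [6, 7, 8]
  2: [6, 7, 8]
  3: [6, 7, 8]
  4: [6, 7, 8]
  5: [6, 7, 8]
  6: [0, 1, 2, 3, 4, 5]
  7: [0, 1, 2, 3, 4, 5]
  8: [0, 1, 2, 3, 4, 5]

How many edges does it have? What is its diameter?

K_{6,3} has 6 * 3 = 18 edges.
Any vertex reaches any opposite-side vertex in 1 step; same-side vertices reach in 2 steps via any opposite-side vertex.
Diameter = 2.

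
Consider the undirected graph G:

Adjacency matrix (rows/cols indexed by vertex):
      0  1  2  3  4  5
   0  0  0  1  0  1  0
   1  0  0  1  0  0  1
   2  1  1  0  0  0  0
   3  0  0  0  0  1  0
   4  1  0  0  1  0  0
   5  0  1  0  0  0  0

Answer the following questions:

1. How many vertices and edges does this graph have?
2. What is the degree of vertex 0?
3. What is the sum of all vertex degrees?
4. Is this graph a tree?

Count: 6 vertices, 5 edges.
Vertex 0 has neighbors [2, 4], degree = 2.
Handshaking lemma: 2 * 5 = 10.
A graph is a tree iff it is connected and has exactly n-1 edges. This graph is connected (all 6 vertices in one component) and has 6-1 = 5 edges. It is a tree.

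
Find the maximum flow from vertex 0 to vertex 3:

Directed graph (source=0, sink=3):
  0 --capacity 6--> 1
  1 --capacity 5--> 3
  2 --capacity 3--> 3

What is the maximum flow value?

Computing max flow:
  Flow on (0->1): 5/6
  Flow on (1->3): 5/5
Maximum flow = 5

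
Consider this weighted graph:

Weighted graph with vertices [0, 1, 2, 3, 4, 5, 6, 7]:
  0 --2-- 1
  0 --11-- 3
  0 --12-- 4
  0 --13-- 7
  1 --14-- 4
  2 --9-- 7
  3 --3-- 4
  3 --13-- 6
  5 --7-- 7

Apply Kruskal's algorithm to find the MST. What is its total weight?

Applying Kruskal's algorithm (sort edges by weight, add if no cycle):
  Add (0,1) w=2
  Add (3,4) w=3
  Add (5,7) w=7
  Add (2,7) w=9
  Add (0,3) w=11
  Skip (0,4) w=12 (creates cycle)
  Add (0,7) w=13
  Add (3,6) w=13
  Skip (1,4) w=14 (creates cycle)
MST weight = 58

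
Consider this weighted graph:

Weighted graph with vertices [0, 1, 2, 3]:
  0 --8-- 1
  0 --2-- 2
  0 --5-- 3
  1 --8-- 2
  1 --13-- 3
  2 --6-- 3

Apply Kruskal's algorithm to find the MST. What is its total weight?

Applying Kruskal's algorithm (sort edges by weight, add if no cycle):
  Add (0,2) w=2
  Add (0,3) w=5
  Skip (2,3) w=6 (creates cycle)
  Add (0,1) w=8
  Skip (1,2) w=8 (creates cycle)
  Skip (1,3) w=13 (creates cycle)
MST weight = 15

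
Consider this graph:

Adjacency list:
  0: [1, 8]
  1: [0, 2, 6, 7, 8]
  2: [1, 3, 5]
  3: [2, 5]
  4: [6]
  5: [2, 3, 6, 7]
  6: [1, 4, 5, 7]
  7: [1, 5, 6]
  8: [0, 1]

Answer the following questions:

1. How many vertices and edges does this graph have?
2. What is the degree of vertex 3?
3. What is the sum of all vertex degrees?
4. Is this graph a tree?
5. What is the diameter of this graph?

Count: 9 vertices, 13 edges.
Vertex 3 has neighbors [2, 5], degree = 2.
Handshaking lemma: 2 * 13 = 26.
A tree on 9 vertices has 8 edges. This graph has 13 edges (5 extra). Not a tree.
Diameter (longest shortest path) = 3.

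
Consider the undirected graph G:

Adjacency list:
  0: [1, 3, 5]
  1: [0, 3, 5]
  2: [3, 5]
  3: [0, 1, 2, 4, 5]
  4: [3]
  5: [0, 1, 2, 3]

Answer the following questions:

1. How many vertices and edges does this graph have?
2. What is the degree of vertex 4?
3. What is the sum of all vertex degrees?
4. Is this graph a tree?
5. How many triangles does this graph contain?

Count: 6 vertices, 9 edges.
Vertex 4 has neighbors [3], degree = 1.
Handshaking lemma: 2 * 9 = 18.
A tree on 6 vertices has 5 edges. This graph has 9 edges (4 extra). Not a tree.
Number of triangles = 5.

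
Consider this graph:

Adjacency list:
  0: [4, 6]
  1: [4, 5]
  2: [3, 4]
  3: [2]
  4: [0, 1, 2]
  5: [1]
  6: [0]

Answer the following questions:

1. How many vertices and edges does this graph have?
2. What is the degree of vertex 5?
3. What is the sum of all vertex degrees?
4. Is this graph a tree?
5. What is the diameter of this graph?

Count: 7 vertices, 6 edges.
Vertex 5 has neighbors [1], degree = 1.
Handshaking lemma: 2 * 6 = 12.
A graph is a tree iff it is connected and has exactly n-1 edges. This graph is connected (all 7 vertices in one component) and has 7-1 = 6 edges. It is a tree.
Diameter (longest shortest path) = 4.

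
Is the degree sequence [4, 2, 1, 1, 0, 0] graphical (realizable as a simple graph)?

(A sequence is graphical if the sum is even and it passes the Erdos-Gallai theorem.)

Sum of degrees = 8. Sum is even but fails Erdos-Gallai. The sequence is NOT graphical.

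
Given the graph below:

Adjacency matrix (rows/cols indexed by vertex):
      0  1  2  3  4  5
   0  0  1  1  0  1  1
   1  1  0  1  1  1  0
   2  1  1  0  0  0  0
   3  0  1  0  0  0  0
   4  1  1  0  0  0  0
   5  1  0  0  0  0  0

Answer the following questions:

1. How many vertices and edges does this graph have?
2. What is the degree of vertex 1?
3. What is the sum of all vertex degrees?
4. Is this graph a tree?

Count: 6 vertices, 7 edges.
Vertex 1 has neighbors [0, 2, 3, 4], degree = 4.
Handshaking lemma: 2 * 7 = 14.
A tree on 6 vertices has 5 edges. This graph has 7 edges (2 extra). Not a tree.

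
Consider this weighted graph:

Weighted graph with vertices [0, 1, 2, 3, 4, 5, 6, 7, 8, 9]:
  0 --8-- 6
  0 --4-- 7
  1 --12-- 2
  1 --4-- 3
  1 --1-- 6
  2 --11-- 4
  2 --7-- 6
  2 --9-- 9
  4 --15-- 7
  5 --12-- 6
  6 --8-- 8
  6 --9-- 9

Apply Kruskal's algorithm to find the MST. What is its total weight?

Applying Kruskal's algorithm (sort edges by weight, add if no cycle):
  Add (1,6) w=1
  Add (0,7) w=4
  Add (1,3) w=4
  Add (2,6) w=7
  Add (0,6) w=8
  Add (6,8) w=8
  Add (2,9) w=9
  Skip (6,9) w=9 (creates cycle)
  Add (2,4) w=11
  Skip (1,2) w=12 (creates cycle)
  Add (5,6) w=12
  Skip (4,7) w=15 (creates cycle)
MST weight = 64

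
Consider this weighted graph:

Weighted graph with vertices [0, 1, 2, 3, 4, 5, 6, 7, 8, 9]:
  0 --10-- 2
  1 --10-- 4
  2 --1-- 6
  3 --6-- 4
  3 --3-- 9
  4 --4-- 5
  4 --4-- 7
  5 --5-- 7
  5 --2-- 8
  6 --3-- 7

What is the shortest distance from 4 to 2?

Using Dijkstra's algorithm from vertex 4:
Shortest path: 4 -> 7 -> 6 -> 2
Total weight: 4 + 3 + 1 = 8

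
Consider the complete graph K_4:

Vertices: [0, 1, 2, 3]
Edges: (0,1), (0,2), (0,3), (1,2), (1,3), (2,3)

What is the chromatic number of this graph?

In K_4, every vertex is adjacent to every other vertex.
Each vertex needs a unique color.
Chromatic number = 4.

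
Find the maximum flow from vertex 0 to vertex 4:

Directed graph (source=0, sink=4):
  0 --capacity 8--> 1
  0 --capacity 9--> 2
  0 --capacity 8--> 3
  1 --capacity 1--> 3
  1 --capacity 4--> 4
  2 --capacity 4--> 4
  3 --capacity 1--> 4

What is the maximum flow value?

Computing max flow:
  Flow on (0->1): 5/8
  Flow on (0->2): 4/9
  Flow on (1->3): 1/1
  Flow on (1->4): 4/4
  Flow on (2->4): 4/4
  Flow on (3->4): 1/1
Maximum flow = 9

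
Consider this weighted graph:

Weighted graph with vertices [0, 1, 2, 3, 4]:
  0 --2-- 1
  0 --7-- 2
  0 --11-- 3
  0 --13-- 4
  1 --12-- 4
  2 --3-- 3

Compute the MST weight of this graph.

Applying Kruskal's algorithm (sort edges by weight, add if no cycle):
  Add (0,1) w=2
  Add (2,3) w=3
  Add (0,2) w=7
  Skip (0,3) w=11 (creates cycle)
  Add (1,4) w=12
  Skip (0,4) w=13 (creates cycle)
MST weight = 24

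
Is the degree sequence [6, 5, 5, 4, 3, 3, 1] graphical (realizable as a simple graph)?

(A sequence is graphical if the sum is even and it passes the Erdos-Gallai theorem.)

Sum of degrees = 27. Sum is odd, so the sequence is NOT graphical.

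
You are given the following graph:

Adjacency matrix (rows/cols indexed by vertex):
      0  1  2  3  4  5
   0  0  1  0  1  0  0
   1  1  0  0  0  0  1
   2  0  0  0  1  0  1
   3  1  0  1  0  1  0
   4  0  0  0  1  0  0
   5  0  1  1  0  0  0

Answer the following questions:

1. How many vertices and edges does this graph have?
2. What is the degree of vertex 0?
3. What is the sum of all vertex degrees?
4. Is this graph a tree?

Count: 6 vertices, 6 edges.
Vertex 0 has neighbors [1, 3], degree = 2.
Handshaking lemma: 2 * 6 = 12.
A tree on 6 vertices has 5 edges. This graph has 6 edges (1 extra). Not a tree.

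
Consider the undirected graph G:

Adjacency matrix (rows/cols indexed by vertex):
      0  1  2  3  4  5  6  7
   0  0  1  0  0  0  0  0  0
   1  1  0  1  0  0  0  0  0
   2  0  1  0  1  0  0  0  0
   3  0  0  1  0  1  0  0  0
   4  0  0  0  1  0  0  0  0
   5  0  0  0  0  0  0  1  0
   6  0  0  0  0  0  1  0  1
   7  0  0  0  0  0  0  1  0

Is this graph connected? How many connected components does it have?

Checking connectivity: the graph has 2 connected component(s).
Components: [[0, 1, 2, 3, 4], [5, 6, 7]]. The graph is NOT connected.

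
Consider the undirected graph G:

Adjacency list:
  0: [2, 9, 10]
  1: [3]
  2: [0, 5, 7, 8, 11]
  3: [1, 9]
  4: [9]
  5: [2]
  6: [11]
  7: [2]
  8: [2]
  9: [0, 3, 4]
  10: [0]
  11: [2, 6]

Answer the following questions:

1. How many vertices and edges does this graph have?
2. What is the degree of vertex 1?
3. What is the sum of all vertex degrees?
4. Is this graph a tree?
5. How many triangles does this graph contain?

Count: 12 vertices, 11 edges.
Vertex 1 has neighbors [3], degree = 1.
Handshaking lemma: 2 * 11 = 22.
A graph is a tree iff it is connected and has exactly n-1 edges. This graph is connected (all 12 vertices in one component) and has 12-1 = 11 edges. It is a tree.
Number of triangles = 0.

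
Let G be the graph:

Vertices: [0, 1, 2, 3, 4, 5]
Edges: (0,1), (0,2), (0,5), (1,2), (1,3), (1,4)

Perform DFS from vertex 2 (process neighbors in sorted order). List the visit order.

DFS from vertex 2 (neighbors processed in ascending order):
Visit order: 2, 0, 1, 3, 4, 5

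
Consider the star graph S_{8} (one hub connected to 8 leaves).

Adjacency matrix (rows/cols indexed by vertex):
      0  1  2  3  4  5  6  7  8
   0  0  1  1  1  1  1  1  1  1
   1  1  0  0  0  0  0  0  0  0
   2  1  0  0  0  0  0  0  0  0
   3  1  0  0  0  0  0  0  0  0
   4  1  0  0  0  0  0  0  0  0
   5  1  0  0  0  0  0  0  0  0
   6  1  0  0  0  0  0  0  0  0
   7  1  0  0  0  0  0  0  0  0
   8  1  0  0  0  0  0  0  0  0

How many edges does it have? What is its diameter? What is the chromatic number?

Star graph S_{8}: the hub connects to all 8 leaves.
Edges = 8.
Diameter = 2 (any leaf to hub is 1, leaf to leaf through hub is 2).
Star graphs are bipartite (hub vs leaves), so chromatic number = 2.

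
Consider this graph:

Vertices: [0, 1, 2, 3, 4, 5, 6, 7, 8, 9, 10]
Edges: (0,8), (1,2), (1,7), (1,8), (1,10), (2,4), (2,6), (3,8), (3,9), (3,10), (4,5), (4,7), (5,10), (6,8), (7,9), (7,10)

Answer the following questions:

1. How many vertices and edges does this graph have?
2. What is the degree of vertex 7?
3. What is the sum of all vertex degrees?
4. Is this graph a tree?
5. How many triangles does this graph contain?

Count: 11 vertices, 16 edges.
Vertex 7 has neighbors [1, 4, 9, 10], degree = 4.
Handshaking lemma: 2 * 16 = 32.
A tree on 11 vertices has 10 edges. This graph has 16 edges (6 extra). Not a tree.
Number of triangles = 1.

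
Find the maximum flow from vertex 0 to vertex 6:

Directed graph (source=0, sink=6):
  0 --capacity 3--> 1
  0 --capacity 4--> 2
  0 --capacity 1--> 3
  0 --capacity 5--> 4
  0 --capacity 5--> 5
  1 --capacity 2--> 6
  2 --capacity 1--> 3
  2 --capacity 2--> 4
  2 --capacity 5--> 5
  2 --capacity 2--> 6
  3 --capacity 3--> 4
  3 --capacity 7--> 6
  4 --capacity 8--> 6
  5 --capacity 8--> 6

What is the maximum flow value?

Computing max flow:
  Flow on (0->1): 2/3
  Flow on (0->2): 4/4
  Flow on (0->3): 1/1
  Flow on (0->4): 5/5
  Flow on (0->5): 5/5
  Flow on (1->6): 2/2
  Flow on (2->3): 1/1
  Flow on (2->4): 1/2
  Flow on (2->6): 2/2
  Flow on (3->6): 2/7
  Flow on (4->6): 6/8
  Flow on (5->6): 5/8
Maximum flow = 17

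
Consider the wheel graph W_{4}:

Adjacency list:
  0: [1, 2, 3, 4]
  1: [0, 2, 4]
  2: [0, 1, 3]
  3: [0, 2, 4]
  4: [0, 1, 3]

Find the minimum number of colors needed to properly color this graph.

W_{4} = C_{4} plus a hub adjacent to every cycle vertex.
The outer cycle needs 2 colors (even cycle); the hub is adjacent to all of them so needs a fresh color.
Chromatic number = 2 + 1 = 3.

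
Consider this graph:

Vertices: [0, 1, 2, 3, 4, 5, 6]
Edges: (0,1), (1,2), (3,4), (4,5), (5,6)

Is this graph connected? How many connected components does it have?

Checking connectivity: the graph has 2 connected component(s).
Components: [[0, 1, 2], [3, 4, 5, 6]]. The graph is NOT connected.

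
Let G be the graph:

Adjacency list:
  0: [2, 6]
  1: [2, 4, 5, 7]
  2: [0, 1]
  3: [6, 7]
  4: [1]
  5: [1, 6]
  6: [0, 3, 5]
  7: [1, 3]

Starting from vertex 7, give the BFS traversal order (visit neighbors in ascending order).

BFS from vertex 7 (neighbors processed in ascending order):
Visit order: 7, 1, 3, 2, 4, 5, 6, 0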